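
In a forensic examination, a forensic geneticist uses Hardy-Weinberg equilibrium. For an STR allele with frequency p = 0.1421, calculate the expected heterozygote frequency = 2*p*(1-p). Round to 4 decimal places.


Hardy-Weinberg heterozygote frequency:
q = 1 - p = 1 - 0.1421 = 0.8579
2pq = 2 * 0.1421 * 0.8579 = 0.2438

0.2438


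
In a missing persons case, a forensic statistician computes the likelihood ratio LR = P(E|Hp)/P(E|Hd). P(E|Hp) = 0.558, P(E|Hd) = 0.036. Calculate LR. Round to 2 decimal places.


Likelihood ratio calculation:
LR = P(E|Hp) / P(E|Hd)
LR = 0.558 / 0.036
LR = 15.50

15.50


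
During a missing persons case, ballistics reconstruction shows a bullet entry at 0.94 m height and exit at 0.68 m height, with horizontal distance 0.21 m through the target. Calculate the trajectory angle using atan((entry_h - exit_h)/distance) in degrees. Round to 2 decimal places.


Bullet trajectory angle:
Height difference = 0.94 - 0.68 = 0.26 m
angle = atan(0.26 / 0.21)
angle = atan(1.238095)
angle = 51.07 degrees

51.07


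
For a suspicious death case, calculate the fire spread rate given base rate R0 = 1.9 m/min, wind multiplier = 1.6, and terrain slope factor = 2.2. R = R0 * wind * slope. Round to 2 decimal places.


Fire spread rate calculation:
R = R0 * wind_factor * slope_factor
= 1.9 * 1.6 * 2.2
= 3.04 * 2.2
= 6.69 m/min

6.69


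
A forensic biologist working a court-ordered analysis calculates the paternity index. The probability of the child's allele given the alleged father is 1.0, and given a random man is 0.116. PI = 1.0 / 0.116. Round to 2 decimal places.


Paternity Index calculation:
PI = P(allele|father) / P(allele|random)
PI = 1.0 / 0.116
PI = 8.62

8.62


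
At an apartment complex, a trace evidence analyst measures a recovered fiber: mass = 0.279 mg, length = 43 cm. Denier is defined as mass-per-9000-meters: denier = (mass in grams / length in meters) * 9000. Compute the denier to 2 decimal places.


Denier calculation:
Mass in grams = 0.279 mg / 1000 = 0.000279 g
Length in meters = 43 cm / 100 = 0.43 m
Linear density = mass / length = 0.000279 / 0.43 = 0.00064884 g/m
Denier = (g/m) * 9000 = 0.00064884 * 9000 = 5.84

5.84


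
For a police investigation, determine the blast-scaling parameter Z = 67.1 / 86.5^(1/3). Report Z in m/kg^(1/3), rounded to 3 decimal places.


Scaled distance calculation:
W^(1/3) = 86.5^(1/3) = 4.422543
Z = R / W^(1/3) = 67.1 / 4.422543
Z = 15.172 m/kg^(1/3)

15.172


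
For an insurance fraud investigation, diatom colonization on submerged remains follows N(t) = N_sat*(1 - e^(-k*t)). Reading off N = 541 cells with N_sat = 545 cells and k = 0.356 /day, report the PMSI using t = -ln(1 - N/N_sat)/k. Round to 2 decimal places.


PMSI from diatom colonization curve:
N / N_sat = 541 / 545 = 0.992661
1 - N/N_sat = 0.007339
ln(1 - N/N_sat) = -4.914553
t = -ln(1 - N/N_sat) / k = -(-4.914553) / 0.356 = 13.80 days

13.80


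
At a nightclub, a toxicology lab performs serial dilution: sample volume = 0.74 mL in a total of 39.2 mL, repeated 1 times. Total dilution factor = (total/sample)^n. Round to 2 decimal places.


Dilution factor calculation:
Single dilution = V_total / V_sample = 39.2 / 0.74 ≈ 52.972973
Number of dilutions = 1
Total DF = (39.2 / 0.74)^1 (full precision, rounded at the end) = 52.97

52.97


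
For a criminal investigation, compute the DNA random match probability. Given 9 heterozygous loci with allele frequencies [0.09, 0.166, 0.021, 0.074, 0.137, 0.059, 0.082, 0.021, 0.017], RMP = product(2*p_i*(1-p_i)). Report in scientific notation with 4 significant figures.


Computing RMP for 9 loci:
Locus 1: 2 * 0.09 * 0.91 = 0.1638
Locus 2: 2 * 0.166 * 0.834 = 0.276888
Locus 3: 2 * 0.021 * 0.979 = 0.041118
Locus 4: 2 * 0.074 * 0.926 = 0.137048
Locus 5: 2 * 0.137 * 0.863 = 0.236462
Locus 6: 2 * 0.059 * 0.941 = 0.111038
Locus 7: 2 * 0.082 * 0.918 = 0.150552
Locus 8: 2 * 0.021 * 0.979 = 0.041118
Locus 9: 2 * 0.017 * 0.983 = 0.033422
RMP = 1.388e-09

1.388e-09


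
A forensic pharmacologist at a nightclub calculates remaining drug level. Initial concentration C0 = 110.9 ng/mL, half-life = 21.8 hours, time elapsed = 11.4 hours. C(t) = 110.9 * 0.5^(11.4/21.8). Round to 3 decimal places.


Drug concentration decay:
Number of half-lives = t / t_half = 11.4 / 21.8 = 0.522936
Decay factor = 0.5^0.522936 = 0.69595407
C(t) = 110.9 * 0.69595407 = 77.181 ng/mL

77.181


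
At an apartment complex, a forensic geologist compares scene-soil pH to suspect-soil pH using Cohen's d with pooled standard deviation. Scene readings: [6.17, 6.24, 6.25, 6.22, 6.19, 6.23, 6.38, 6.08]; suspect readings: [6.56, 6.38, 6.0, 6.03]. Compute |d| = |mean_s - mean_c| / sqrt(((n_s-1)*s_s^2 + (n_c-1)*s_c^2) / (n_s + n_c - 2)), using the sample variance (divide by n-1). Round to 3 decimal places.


Pooled-variance Cohen's d for soil pH comparison:
Scene mean = 49.76 / 8 = 6.22
Suspect mean = 24.97 / 4 = 6.2425
Scene sample variance s_s^2 = 0.007143
Suspect sample variance s_c^2 = 0.074558
Pooled variance = ((n_s-1)*s_s^2 + (n_c-1)*s_c^2) / (n_s + n_c - 2) = 0.027367
Pooled SD = sqrt(0.027367) = 0.16543
Mean difference = -0.0225
|d| = |-0.0225| / 0.16543 = 0.136

0.136


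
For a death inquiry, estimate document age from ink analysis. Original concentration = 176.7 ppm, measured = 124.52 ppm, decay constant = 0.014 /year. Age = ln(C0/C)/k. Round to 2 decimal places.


Document age estimation:
C0/C = 176.7 / 124.52 = 1.419049
ln(C0/C) = 0.349987
t = 0.349987 / 0.014 = 25.00 years

25.00


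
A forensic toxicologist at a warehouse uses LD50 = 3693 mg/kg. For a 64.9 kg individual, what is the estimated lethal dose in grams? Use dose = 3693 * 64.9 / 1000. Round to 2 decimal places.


Lethal dose calculation:
Lethal dose = LD50 * body_weight / 1000
= 3693 * 64.9 / 1000
= 239675.7 / 1000
= 239.68 g

239.68


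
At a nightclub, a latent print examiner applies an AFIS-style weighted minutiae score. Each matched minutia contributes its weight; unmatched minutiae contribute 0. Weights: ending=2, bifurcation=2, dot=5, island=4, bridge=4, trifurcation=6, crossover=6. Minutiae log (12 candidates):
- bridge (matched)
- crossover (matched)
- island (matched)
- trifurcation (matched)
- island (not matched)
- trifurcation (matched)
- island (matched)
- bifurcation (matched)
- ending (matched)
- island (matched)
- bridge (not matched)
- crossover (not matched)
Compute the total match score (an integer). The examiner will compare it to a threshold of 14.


Weighted minutiae match score:
  bridge: matched, +4 (running total 4)
  crossover: matched, +6 (running total 10)
  island: matched, +4 (running total 14)
  trifurcation: matched, +6 (running total 20)
  island: not matched, +0
  trifurcation: matched, +6 (running total 26)
  island: matched, +4 (running total 30)
  bifurcation: matched, +2 (running total 32)
  ending: matched, +2 (running total 34)
  island: matched, +4 (running total 38)
  bridge: not matched, +0
  crossover: not matched, +0
Total score = 38
Threshold = 14; verdict = identification

38


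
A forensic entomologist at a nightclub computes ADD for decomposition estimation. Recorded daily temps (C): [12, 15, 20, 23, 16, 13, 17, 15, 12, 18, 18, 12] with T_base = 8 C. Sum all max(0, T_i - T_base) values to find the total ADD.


Computing ADD day by day:
Day 1: max(0, 12 - 8) = 4
Day 2: max(0, 15 - 8) = 7
Day 3: max(0, 20 - 8) = 12
Day 4: max(0, 23 - 8) = 15
Day 5: max(0, 16 - 8) = 8
Day 6: max(0, 13 - 8) = 5
Day 7: max(0, 17 - 8) = 9
Day 8: max(0, 15 - 8) = 7
Day 9: max(0, 12 - 8) = 4
Day 10: max(0, 18 - 8) = 10
Day 11: max(0, 18 - 8) = 10
Day 12: max(0, 12 - 8) = 4
Total ADD = 95

95


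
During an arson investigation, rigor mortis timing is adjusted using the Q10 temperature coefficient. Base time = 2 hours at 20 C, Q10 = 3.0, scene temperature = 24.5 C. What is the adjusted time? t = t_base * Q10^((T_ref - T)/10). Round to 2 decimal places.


Rigor mortis time adjustment:
Exponent = (T_ref - T_actual) / 10 = (20 - 24.5) / 10 = -0.45
Q10 factor = 3.0^-0.45 = 0.60995
t_adjusted = 2 * 0.60995 = 1.22 hours

1.22


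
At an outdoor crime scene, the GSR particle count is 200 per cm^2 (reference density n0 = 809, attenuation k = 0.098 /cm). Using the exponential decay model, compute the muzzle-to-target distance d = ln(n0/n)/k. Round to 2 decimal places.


GSR distance calculation:
n0/n = 809 / 200 = 4.045
ln(n0/n) = 1.397482
d = 1.397482 / 0.098 = 14.26 cm

14.26


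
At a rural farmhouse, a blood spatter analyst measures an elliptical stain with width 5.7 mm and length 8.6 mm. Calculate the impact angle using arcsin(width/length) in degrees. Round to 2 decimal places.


Blood spatter impact angle calculation:
width / length = 5.7 / 8.6 = 0.662791
angle = arcsin(0.662791)
angle = 41.51 degrees

41.51


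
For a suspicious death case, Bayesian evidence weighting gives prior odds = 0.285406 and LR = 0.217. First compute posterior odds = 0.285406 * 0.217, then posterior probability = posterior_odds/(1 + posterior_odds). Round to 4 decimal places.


Bayesian evidence evaluation:
Posterior odds = prior_odds * LR = 0.285406 * 0.217 = 0.0619331
Posterior probability = posterior_odds / (1 + posterior_odds)
= 0.0619331 / (1 + 0.0619331)
= 0.0619331 / 1.0619331
= 0.0583

0.0583


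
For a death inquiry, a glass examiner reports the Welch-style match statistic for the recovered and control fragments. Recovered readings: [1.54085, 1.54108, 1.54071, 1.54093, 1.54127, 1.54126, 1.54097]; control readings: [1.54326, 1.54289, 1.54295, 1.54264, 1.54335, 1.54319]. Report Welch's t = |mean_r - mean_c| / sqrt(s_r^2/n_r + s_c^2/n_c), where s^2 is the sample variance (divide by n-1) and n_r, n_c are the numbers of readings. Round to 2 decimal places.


Welch's t-criterion for glass RI comparison:
Recovered mean = sum / n_r = 10.78707 / 7 = 1.54101
Control mean = sum / n_c = 9.25828 / 6 = 1.5430467
Recovered sample variance s_r^2 = 4.31e-08
Control sample variance s_c^2 = 7.14667e-08
Welch SE (unpooled) = sqrt(s_r^2/n_r + s_c^2/n_c) = sqrt(6.15714e-09 + 1.19111e-08) = sqrt(1.80682e-08) = 0.000134418
|mean_r - mean_c| = 0.00203667
t = 0.00203667 / 0.000134418 = 15.15

15.15


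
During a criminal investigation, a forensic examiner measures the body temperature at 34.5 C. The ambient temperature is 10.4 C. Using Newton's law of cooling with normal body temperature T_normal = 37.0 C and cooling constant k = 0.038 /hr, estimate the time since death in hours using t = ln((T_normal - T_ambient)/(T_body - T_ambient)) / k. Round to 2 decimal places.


Using Newton's law of cooling:
t = ln((T_normal - T_ambient) / (T_body - T_ambient)) / k
T_normal - T_ambient = 26.6
T_body - T_ambient = 24.1
Ratio = 1.103734
ln(ratio) = 0.098699
t = 0.098699 / 0.038 = 2.60 hours

2.60


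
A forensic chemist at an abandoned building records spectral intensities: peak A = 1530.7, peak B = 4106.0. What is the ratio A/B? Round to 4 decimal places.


Spectral peak ratio:
Peak A = 1530.7 counts
Peak B = 4106.0 counts
Ratio = 1530.7 / 4106.0 = 0.3728

0.3728


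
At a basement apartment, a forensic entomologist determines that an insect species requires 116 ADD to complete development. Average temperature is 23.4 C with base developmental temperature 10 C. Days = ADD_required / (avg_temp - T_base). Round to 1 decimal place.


Insect development time:
Effective temperature = avg_temp - T_base = 23.4 - 10 = 13.4 C
Days = ADD / effective_temp = 116 / 13.4 = 8.7 days

8.7


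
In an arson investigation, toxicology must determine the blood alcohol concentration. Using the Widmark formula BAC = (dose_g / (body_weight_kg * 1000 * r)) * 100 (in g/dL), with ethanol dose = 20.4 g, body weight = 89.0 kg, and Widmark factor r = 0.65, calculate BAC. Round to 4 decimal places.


Applying the Widmark formula:
BAC = (dose_g / (body_wt * 1000 * r)) * 100
Denominator = 89.0 * 1000 * 0.65 = 57850
BAC = (20.4 / 57850) * 100
BAC = 0.0353 g/dL

0.0353


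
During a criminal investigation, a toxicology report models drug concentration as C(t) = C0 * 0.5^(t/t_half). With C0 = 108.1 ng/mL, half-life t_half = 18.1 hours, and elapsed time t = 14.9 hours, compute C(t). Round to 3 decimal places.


Drug concentration decay:
Number of half-lives = t / t_half = 14.9 / 18.1 = 0.823204
Decay factor = 0.5^0.823204 = 0.56518536
C(t) = 108.1 * 0.56518536 = 61.097 ng/mL

61.097


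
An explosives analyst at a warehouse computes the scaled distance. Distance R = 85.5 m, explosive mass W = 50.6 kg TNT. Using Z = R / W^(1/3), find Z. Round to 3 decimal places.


Scaled distance calculation:
W^(1/3) = 50.6^(1/3) = 3.698709
Z = R / W^(1/3) = 85.5 / 3.698709
Z = 23.116 m/kg^(1/3)

23.116


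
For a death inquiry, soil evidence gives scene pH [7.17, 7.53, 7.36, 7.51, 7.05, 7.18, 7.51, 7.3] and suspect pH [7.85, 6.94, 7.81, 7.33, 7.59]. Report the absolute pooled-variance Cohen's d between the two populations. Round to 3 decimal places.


Pooled-variance Cohen's d for soil pH comparison:
Scene mean = 58.61 / 8 = 7.32625
Suspect mean = 37.52 / 5 = 7.504
Scene sample variance s_s^2 = 0.033284
Suspect sample variance s_c^2 = 0.14228
Pooled variance = ((n_s-1)*s_s^2 + (n_c-1)*s_c^2) / (n_s + n_c - 2) = 0.072919
Pooled SD = sqrt(0.072919) = 0.270035
Mean difference = -0.17775
|d| = |-0.17775| / 0.270035 = 0.658

0.658


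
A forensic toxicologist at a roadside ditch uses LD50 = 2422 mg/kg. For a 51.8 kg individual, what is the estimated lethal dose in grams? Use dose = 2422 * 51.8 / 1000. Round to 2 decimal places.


Lethal dose calculation:
Lethal dose = LD50 * body_weight / 1000
= 2422 * 51.8 / 1000
= 125459.6 / 1000
= 125.46 g

125.46


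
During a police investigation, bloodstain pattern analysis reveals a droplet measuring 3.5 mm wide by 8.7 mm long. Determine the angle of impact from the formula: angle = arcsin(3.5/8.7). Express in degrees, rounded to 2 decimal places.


Blood spatter impact angle calculation:
width / length = 3.5 / 8.7 = 0.402299
angle = arcsin(0.402299)
angle = 23.72 degrees

23.72


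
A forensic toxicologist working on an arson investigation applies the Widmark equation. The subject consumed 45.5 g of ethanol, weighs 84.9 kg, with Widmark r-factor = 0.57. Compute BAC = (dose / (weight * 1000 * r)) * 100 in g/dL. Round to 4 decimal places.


Applying the Widmark formula:
BAC = (dose_g / (body_wt * 1000 * r)) * 100
Denominator = 84.9 * 1000 * 0.57 = 48393
BAC = (45.5 / 48393) * 100
BAC = 0.0940 g/dL

0.0940


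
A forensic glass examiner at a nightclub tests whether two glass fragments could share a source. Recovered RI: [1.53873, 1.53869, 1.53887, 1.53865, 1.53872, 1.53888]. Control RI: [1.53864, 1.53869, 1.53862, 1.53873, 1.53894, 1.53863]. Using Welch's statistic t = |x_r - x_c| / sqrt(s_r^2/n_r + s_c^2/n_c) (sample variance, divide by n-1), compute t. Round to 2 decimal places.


Welch's t-criterion for glass RI comparison:
Recovered mean = sum / n_r = 9.23254 / 6 = 1.5387567
Control mean = sum / n_c = 9.23225 / 6 = 1.5387083
Recovered sample variance s_r^2 = 9.18667e-09
Control sample variance s_c^2 = 1.46167e-08
Welch SE (unpooled) = sqrt(s_r^2/n_r + s_c^2/n_c) = sqrt(1.53111e-09 + 2.43611e-09) = sqrt(3.96722e-09) = 6.29859e-05
|mean_r - mean_c| = 4.83333e-05
t = 4.83333e-05 / 6.29859e-05 = 0.77

0.77


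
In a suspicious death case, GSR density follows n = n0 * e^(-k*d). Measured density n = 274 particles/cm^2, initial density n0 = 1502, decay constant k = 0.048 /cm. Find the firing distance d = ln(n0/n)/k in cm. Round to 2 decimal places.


GSR distance calculation:
n0/n = 1502 / 274 = 5.481752
ln(n0/n) = 1.701425
d = 1.701425 / 0.048 = 35.45 cm

35.45


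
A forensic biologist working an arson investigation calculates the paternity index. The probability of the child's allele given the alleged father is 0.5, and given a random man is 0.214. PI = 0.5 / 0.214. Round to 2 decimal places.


Paternity Index calculation:
PI = P(allele|father) / P(allele|random)
PI = 0.5 / 0.214
PI = 2.34

2.34


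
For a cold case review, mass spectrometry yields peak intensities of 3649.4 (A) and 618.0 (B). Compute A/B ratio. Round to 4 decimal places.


Spectral peak ratio:
Peak A = 3649.4 counts
Peak B = 618.0 counts
Ratio = 3649.4 / 618.0 = 5.9052

5.9052


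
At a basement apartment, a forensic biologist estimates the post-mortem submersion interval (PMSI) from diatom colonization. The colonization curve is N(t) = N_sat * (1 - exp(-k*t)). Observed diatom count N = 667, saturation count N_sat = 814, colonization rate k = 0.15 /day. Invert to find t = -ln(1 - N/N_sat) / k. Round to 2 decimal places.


PMSI from diatom colonization curve:
N / N_sat = 667 / 814 = 0.81941
1 - N/N_sat = 0.18059
ln(1 - N/N_sat) = -1.711526
t = -ln(1 - N/N_sat) / k = -(-1.711526) / 0.15 = 11.41 days

11.41


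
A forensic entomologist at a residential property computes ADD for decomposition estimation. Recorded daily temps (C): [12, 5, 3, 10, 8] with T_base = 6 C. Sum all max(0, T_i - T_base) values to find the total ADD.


Computing ADD day by day:
Day 1: max(0, 12 - 6) = 6
Day 2: max(0, 5 - 6) = 0
Day 3: max(0, 3 - 6) = 0
Day 4: max(0, 10 - 6) = 4
Day 5: max(0, 8 - 6) = 2
Total ADD = 12

12


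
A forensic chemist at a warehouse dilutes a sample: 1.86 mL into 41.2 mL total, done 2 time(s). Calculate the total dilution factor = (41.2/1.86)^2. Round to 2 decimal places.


Dilution factor calculation:
Single dilution = V_total / V_sample = 41.2 / 1.86 ≈ 22.150538
Number of dilutions = 2
Total DF = (41.2 / 1.86)^2 (full precision, rounded at the end) = 490.65

490.65


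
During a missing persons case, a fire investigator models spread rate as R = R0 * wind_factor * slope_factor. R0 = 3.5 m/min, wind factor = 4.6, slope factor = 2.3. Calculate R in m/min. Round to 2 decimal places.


Fire spread rate calculation:
R = R0 * wind_factor * slope_factor
= 3.5 * 4.6 * 2.3
= 16.1 * 2.3
= 37.03 m/min

37.03


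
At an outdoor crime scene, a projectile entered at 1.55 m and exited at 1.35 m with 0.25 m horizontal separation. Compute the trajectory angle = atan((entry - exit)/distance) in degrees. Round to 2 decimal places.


Bullet trajectory angle:
Height difference = 1.55 - 1.35 = 0.2 m
angle = atan(0.2 / 0.25)
angle = atan(0.8)
angle = 38.66 degrees

38.66


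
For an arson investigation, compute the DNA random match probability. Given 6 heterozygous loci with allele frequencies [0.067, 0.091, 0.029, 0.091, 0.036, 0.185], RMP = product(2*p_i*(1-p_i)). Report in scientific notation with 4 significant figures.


Computing RMP for 6 loci:
Locus 1: 2 * 0.067 * 0.933 = 0.125022
Locus 2: 2 * 0.091 * 0.909 = 0.165438
Locus 3: 2 * 0.029 * 0.971 = 0.056318
Locus 4: 2 * 0.091 * 0.909 = 0.165438
Locus 5: 2 * 0.036 * 0.964 = 0.069408
Locus 6: 2 * 0.185 * 0.815 = 0.30155
RMP = 4.033e-06

4.033e-06


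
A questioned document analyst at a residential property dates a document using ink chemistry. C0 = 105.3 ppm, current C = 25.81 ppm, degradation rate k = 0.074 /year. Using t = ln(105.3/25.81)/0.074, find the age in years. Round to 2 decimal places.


Document age estimation:
C0/C = 105.3 / 25.81 = 4.079814
ln(C0/C) = 1.406051
t = 1.406051 / 0.074 = 19.00 years

19.00


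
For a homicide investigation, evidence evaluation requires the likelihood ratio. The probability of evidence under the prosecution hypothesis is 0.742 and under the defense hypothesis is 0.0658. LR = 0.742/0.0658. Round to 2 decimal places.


Likelihood ratio calculation:
LR = P(E|Hp) / P(E|Hd)
LR = 0.742 / 0.0658
LR = 11.28

11.28


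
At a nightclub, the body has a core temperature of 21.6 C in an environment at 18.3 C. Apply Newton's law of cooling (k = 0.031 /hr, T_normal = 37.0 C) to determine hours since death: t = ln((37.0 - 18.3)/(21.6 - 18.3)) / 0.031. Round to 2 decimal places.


Using Newton's law of cooling:
t = ln((T_normal - T_ambient) / (T_body - T_ambient)) / k
T_normal - T_ambient = 18.7
T_body - T_ambient = 3.3
Ratio = 5.666667
ln(ratio) = 1.734601
t = 1.734601 / 0.031 = 55.95 hours

55.95


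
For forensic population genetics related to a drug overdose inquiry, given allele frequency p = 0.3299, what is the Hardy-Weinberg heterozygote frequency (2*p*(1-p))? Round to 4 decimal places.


Hardy-Weinberg heterozygote frequency:
q = 1 - p = 1 - 0.3299 = 0.6701
2pq = 2 * 0.3299 * 0.6701 = 0.4421

0.4421


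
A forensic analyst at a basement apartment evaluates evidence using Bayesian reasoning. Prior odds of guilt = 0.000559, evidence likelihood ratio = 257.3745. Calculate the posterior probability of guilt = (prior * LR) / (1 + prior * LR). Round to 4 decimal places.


Bayesian evidence evaluation:
Posterior odds = prior_odds * LR = 0.000559 * 257.3745 = 0.1438723
Posterior probability = posterior_odds / (1 + posterior_odds)
= 0.1438723 / (1 + 0.1438723)
= 0.1438723 / 1.1438723
= 0.1258

0.1258


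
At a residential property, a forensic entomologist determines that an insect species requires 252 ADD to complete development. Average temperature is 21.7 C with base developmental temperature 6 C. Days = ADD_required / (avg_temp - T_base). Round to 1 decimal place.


Insect development time:
Effective temperature = avg_temp - T_base = 21.7 - 6 = 15.7 C
Days = ADD / effective_temp = 252 / 15.7 = 16.1 days

16.1


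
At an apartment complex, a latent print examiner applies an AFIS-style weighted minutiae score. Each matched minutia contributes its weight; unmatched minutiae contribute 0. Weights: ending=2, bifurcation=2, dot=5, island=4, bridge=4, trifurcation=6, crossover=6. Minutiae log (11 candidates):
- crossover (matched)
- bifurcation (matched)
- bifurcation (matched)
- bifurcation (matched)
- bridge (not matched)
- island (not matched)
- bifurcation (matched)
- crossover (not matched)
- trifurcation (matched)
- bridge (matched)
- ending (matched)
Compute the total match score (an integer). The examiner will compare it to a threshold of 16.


Weighted minutiae match score:
  crossover: matched, +6 (running total 6)
  bifurcation: matched, +2 (running total 8)
  bifurcation: matched, +2 (running total 10)
  bifurcation: matched, +2 (running total 12)
  bridge: not matched, +0
  island: not matched, +0
  bifurcation: matched, +2 (running total 14)
  crossover: not matched, +0
  trifurcation: matched, +6 (running total 20)
  bridge: matched, +4 (running total 24)
  ending: matched, +2 (running total 26)
Total score = 26
Threshold = 16; verdict = identification

26


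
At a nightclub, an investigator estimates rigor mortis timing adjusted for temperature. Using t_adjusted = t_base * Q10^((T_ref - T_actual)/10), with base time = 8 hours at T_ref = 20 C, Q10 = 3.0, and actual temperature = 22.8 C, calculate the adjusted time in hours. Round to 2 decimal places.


Rigor mortis time adjustment:
Exponent = (T_ref - T_actual) / 10 = (20 - 22.8) / 10 = -0.28
Q10 factor = 3.0^-0.28 = 0.7352
t_adjusted = 8 * 0.7352 = 5.88 hours

5.88


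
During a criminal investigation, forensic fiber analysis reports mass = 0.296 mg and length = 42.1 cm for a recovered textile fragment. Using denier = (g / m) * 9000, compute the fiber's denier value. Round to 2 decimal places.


Denier calculation:
Mass in grams = 0.296 mg / 1000 = 0.000296 g
Length in meters = 42.1 cm / 100 = 0.421 m
Linear density = mass / length = 0.000296 / 0.421 = 0.00070309 g/m
Denier = (g/m) * 9000 = 0.00070309 * 9000 = 6.33

6.33


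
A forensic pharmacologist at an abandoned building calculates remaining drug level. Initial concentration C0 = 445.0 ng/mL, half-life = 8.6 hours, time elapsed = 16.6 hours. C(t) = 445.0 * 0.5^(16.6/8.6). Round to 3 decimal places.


Drug concentration decay:
Number of half-lives = t / t_half = 16.6 / 8.6 = 1.930233
Decay factor = 0.5^1.930233 = 0.26238679
C(t) = 445.0 * 0.26238679 = 116.762 ng/mL

116.762


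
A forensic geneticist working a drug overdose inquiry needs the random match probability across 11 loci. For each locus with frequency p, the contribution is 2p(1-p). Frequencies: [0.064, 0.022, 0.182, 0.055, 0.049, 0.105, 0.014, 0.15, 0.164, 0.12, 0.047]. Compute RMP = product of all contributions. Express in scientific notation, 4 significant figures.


Computing RMP for 11 loci:
Locus 1: 2 * 0.064 * 0.936 = 0.119808
Locus 2: 2 * 0.022 * 0.978 = 0.043032
Locus 3: 2 * 0.182 * 0.818 = 0.297752
Locus 4: 2 * 0.055 * 0.945 = 0.10395
Locus 5: 2 * 0.049 * 0.951 = 0.093198
Locus 6: 2 * 0.105 * 0.895 = 0.18795
Locus 7: 2 * 0.014 * 0.986 = 0.027608
Locus 8: 2 * 0.15 * 0.85 = 0.255
Locus 9: 2 * 0.164 * 0.836 = 0.274208
Locus 10: 2 * 0.12 * 0.88 = 0.2112
Locus 11: 2 * 0.047 * 0.953 = 0.089582
RMP = 1.021e-10

1.021e-10


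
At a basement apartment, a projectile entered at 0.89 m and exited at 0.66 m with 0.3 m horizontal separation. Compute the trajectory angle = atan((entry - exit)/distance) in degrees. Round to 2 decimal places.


Bullet trajectory angle:
Height difference = 0.89 - 0.66 = 0.23 m
angle = atan(0.23 / 0.3)
angle = atan(0.766667)
angle = 37.48 degrees

37.48


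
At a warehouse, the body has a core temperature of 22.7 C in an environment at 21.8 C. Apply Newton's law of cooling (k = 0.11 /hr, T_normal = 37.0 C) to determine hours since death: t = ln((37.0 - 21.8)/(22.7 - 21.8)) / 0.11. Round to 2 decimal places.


Using Newton's law of cooling:
t = ln((T_normal - T_ambient) / (T_body - T_ambient)) / k
T_normal - T_ambient = 15.2
T_body - T_ambient = 0.9
Ratio = 16.888889
ln(ratio) = 2.826656
t = 2.826656 / 0.11 = 25.70 hours

25.70


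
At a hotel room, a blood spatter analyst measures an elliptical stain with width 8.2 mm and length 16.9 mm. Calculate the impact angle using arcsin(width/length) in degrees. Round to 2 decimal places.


Blood spatter impact angle calculation:
width / length = 8.2 / 16.9 = 0.485207
angle = arcsin(0.485207)
angle = 29.03 degrees

29.03


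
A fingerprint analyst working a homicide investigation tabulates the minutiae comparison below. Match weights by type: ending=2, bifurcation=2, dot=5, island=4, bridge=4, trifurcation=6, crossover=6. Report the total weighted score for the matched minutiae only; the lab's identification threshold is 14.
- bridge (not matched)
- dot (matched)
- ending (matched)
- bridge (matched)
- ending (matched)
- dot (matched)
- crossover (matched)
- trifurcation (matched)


Weighted minutiae match score:
  bridge: not matched, +0
  dot: matched, +5 (running total 5)
  ending: matched, +2 (running total 7)
  bridge: matched, +4 (running total 11)
  ending: matched, +2 (running total 13)
  dot: matched, +5 (running total 18)
  crossover: matched, +6 (running total 24)
  trifurcation: matched, +6 (running total 30)
Total score = 30
Threshold = 14; verdict = identification

30


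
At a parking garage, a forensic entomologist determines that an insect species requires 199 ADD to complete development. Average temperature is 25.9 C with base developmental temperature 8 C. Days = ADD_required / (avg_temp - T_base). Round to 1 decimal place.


Insect development time:
Effective temperature = avg_temp - T_base = 25.9 - 8 = 17.9 C
Days = ADD / effective_temp = 199 / 17.9 = 11.1 days

11.1


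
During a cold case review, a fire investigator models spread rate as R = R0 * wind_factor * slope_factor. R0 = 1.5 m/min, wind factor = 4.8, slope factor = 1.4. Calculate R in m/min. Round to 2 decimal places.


Fire spread rate calculation:
R = R0 * wind_factor * slope_factor
= 1.5 * 4.8 * 1.4
= 7.2 * 1.4
= 10.08 m/min

10.08


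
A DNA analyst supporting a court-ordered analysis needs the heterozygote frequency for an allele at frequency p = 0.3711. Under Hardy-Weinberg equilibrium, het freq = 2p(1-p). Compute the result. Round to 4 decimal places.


Hardy-Weinberg heterozygote frequency:
q = 1 - p = 1 - 0.3711 = 0.6289
2pq = 2 * 0.3711 * 0.6289 = 0.4668

0.4668


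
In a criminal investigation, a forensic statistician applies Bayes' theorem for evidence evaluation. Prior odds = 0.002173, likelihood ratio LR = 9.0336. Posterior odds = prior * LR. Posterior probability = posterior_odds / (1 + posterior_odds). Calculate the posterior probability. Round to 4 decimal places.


Bayesian evidence evaluation:
Posterior odds = prior_odds * LR = 0.002173 * 9.0336 = 0.01963001
Posterior probability = posterior_odds / (1 + posterior_odds)
= 0.01963001 / (1 + 0.01963001)
= 0.01963001 / 1.01963001
= 0.0193

0.0193


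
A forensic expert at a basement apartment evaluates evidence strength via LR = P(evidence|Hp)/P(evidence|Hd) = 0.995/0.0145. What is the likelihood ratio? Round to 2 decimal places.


Likelihood ratio calculation:
LR = P(E|Hp) / P(E|Hd)
LR = 0.995 / 0.0145
LR = 68.62

68.62


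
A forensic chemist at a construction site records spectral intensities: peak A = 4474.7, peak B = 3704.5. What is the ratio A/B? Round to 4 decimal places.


Spectral peak ratio:
Peak A = 4474.7 counts
Peak B = 3704.5 counts
Ratio = 4474.7 / 3704.5 = 1.2079

1.2079


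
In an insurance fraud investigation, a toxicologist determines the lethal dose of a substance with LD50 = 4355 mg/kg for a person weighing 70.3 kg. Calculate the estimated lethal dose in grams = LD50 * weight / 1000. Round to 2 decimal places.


Lethal dose calculation:
Lethal dose = LD50 * body_weight / 1000
= 4355 * 70.3 / 1000
= 306156.5 / 1000
= 306.16 g

306.16


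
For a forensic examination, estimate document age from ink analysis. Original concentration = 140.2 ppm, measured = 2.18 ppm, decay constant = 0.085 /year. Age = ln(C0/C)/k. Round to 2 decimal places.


Document age estimation:
C0/C = 140.2 / 2.18 = 64.311927
ln(C0/C) = 4.163745
t = 4.163745 / 0.085 = 48.99 years

48.99


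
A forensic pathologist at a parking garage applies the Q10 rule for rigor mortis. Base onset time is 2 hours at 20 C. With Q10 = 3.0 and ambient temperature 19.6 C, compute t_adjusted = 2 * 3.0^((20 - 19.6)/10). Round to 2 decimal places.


Rigor mortis time adjustment:
Exponent = (T_ref - T_actual) / 10 = (20 - 19.6) / 10 = 0.04
Q10 factor = 3.0^0.04 = 1.04492
t_adjusted = 2 * 1.04492 = 2.09 hours

2.09


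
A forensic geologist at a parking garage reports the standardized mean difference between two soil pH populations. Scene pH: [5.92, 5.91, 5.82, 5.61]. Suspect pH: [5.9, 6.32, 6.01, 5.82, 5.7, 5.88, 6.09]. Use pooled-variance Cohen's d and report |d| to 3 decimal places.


Pooled-variance Cohen's d for soil pH comparison:
Scene mean = 23.26 / 4 = 5.815
Suspect mean = 41.72 / 7 = 5.96
Scene sample variance s_s^2 = 0.0207
Suspect sample variance s_c^2 = 0.041033
Pooled variance = ((n_s-1)*s_s^2 + (n_c-1)*s_c^2) / (n_s + n_c - 2) = 0.034256
Pooled SD = sqrt(0.034256) = 0.185084
Mean difference = -0.145
|d| = |-0.145| / 0.185084 = 0.783

0.783


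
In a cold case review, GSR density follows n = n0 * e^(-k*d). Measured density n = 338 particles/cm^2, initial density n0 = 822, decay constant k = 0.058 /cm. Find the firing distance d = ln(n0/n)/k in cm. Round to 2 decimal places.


GSR distance calculation:
n0/n = 822 / 338 = 2.431953
ln(n0/n) = 0.888695
d = 0.888695 / 0.058 = 15.32 cm

15.32


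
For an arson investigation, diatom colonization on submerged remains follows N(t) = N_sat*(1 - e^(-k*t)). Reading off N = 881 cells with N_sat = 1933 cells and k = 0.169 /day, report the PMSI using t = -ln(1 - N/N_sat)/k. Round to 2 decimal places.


PMSI from diatom colonization curve:
N / N_sat = 881 / 1933 = 0.455768
1 - N/N_sat = 0.544232
ln(1 - N/N_sat) = -0.60838
t = -ln(1 - N/N_sat) / k = -(-0.60838) / 0.169 = 3.60 days

3.60


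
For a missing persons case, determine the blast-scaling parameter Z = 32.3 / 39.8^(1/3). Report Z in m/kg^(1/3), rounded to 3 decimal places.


Scaled distance calculation:
W^(1/3) = 39.8^(1/3) = 3.414242
Z = R / W^(1/3) = 32.3 / 3.414242
Z = 9.460 m/kg^(1/3)

9.460


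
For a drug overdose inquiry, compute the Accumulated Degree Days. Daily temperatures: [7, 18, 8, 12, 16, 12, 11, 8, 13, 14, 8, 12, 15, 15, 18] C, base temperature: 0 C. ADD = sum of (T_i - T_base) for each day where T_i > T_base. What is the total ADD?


Computing ADD day by day:
Day 1: max(0, 7 - 0) = 7
Day 2: max(0, 18 - 0) = 18
Day 3: max(0, 8 - 0) = 8
Day 4: max(0, 12 - 0) = 12
Day 5: max(0, 16 - 0) = 16
Day 6: max(0, 12 - 0) = 12
Day 7: max(0, 11 - 0) = 11
Day 8: max(0, 8 - 0) = 8
Day 9: max(0, 13 - 0) = 13
Day 10: max(0, 14 - 0) = 14
Day 11: max(0, 8 - 0) = 8
Day 12: max(0, 12 - 0) = 12
Day 13: max(0, 15 - 0) = 15
Day 14: max(0, 15 - 0) = 15
Day 15: max(0, 18 - 0) = 18
Total ADD = 187

187


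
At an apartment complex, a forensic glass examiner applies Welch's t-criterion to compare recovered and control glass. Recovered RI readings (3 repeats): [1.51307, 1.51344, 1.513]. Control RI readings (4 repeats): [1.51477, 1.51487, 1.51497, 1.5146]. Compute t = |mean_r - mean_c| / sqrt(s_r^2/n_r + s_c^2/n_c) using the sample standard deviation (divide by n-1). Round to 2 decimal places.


Welch's t-criterion for glass RI comparison:
Recovered mean = sum / n_r = 4.53951 / 3 = 1.51317
Control mean = sum / n_c = 6.05921 / 4 = 1.5148025
Recovered sample variance s_r^2 = 5.59e-08
Control sample variance s_c^2 = 2.48917e-08
Welch SE (unpooled) = sqrt(s_r^2/n_r + s_c^2/n_c) = sqrt(1.86333e-08 + 6.22292e-09) = sqrt(2.48562e-08) = 0.000157658
|mean_r - mean_c| = 0.0016325
t = 0.0016325 / 0.000157658 = 10.35

10.35


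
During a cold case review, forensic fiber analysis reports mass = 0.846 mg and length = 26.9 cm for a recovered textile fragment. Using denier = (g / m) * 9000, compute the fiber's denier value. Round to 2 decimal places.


Denier calculation:
Mass in grams = 0.846 mg / 1000 = 0.000846 g
Length in meters = 26.9 cm / 100 = 0.269 m
Linear density = mass / length = 0.000846 / 0.269 = 0.00314498 g/m
Denier = (g/m) * 9000 = 0.00314498 * 9000 = 28.30

28.30


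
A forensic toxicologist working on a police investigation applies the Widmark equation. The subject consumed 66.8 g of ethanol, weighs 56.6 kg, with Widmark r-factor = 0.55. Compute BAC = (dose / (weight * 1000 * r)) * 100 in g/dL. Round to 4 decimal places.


Applying the Widmark formula:
BAC = (dose_g / (body_wt * 1000 * r)) * 100
Denominator = 56.6 * 1000 * 0.55 = 31130
BAC = (66.8 / 31130) * 100
BAC = 0.2146 g/dL

0.2146


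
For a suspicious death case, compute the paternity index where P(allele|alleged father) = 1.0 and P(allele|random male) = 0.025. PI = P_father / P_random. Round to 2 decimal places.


Paternity Index calculation:
PI = P(allele|father) / P(allele|random)
PI = 1.0 / 0.025
PI = 40.00

40.00


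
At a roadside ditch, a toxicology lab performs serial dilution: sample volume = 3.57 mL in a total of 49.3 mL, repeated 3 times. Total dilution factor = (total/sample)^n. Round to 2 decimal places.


Dilution factor calculation:
Single dilution = V_total / V_sample = 49.3 / 3.57 ≈ 13.809524
Number of dilutions = 3
Total DF = (49.3 / 3.57)^3 (full precision, rounded at the end) = 2633.52

2633.52


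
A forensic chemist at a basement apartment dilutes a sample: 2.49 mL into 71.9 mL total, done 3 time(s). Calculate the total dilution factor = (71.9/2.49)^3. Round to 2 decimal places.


Dilution factor calculation:
Single dilution = V_total / V_sample = 71.9 / 2.49 ≈ 28.875502
Number of dilutions = 3
Total DF = (71.9 / 2.49)^3 (full precision, rounded at the end) = 24076.24

24076.24


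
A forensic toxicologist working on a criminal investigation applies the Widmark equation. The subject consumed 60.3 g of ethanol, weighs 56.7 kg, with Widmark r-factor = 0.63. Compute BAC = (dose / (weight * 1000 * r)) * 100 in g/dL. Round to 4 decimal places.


Applying the Widmark formula:
BAC = (dose_g / (body_wt * 1000 * r)) * 100
Denominator = 56.7 * 1000 * 0.63 = 35721
BAC = (60.3 / 35721) * 100
BAC = 0.1688 g/dL

0.1688


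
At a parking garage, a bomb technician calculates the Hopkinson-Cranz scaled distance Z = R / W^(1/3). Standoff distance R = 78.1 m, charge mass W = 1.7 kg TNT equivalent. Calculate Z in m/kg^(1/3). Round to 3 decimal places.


Scaled distance calculation:
W^(1/3) = 1.7^(1/3) = 1.193483
Z = R / W^(1/3) = 78.1 / 1.193483
Z = 65.439 m/kg^(1/3)

65.439


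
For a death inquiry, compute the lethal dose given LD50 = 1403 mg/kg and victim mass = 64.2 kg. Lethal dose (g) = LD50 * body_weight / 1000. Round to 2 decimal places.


Lethal dose calculation:
Lethal dose = LD50 * body_weight / 1000
= 1403 * 64.2 / 1000
= 90072.6 / 1000
= 90.07 g

90.07


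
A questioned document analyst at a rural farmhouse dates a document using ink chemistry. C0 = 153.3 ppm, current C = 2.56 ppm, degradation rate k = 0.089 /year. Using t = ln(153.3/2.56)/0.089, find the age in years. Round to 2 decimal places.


Document age estimation:
C0/C = 153.3 / 2.56 = 59.882812
ln(C0/C) = 4.09239
t = 4.09239 / 0.089 = 45.98 years

45.98


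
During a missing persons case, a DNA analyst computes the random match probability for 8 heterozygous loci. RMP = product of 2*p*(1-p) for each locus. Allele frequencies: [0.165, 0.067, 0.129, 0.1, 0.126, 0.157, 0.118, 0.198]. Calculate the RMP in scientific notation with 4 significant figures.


Computing RMP for 8 loci:
Locus 1: 2 * 0.165 * 0.835 = 0.27555
Locus 2: 2 * 0.067 * 0.933 = 0.125022
Locus 3: 2 * 0.129 * 0.871 = 0.224718
Locus 4: 2 * 0.1 * 0.9 = 0.18
Locus 5: 2 * 0.126 * 0.874 = 0.220248
Locus 6: 2 * 0.157 * 0.843 = 0.264702
Locus 7: 2 * 0.118 * 0.882 = 0.208152
Locus 8: 2 * 0.198 * 0.802 = 0.317592
RMP = 5.371e-06

5.371e-06


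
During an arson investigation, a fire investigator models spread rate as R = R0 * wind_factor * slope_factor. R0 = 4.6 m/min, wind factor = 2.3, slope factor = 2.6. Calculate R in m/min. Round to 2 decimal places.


Fire spread rate calculation:
R = R0 * wind_factor * slope_factor
= 4.6 * 2.3 * 2.6
= 10.58 * 2.6
= 27.51 m/min

27.51


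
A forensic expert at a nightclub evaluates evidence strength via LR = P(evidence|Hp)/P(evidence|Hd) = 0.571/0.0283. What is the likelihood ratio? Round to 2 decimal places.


Likelihood ratio calculation:
LR = P(E|Hp) / P(E|Hd)
LR = 0.571 / 0.0283
LR = 20.18

20.18


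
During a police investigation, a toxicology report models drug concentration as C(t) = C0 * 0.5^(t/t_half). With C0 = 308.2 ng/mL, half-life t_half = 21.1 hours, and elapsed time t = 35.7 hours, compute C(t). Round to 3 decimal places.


Drug concentration decay:
Number of half-lives = t / t_half = 35.7 / 21.1 = 1.691943
Decay factor = 0.5^1.691943 = 0.3095098
C(t) = 308.2 * 0.3095098 = 95.391 ng/mL

95.391


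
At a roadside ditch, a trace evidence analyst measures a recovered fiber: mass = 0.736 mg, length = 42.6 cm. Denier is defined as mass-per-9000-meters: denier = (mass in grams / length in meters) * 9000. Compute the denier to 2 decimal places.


Denier calculation:
Mass in grams = 0.736 mg / 1000 = 0.000736 g
Length in meters = 42.6 cm / 100 = 0.426 m
Linear density = mass / length = 0.000736 / 0.426 = 0.0017277 g/m
Denier = (g/m) * 9000 = 0.0017277 * 9000 = 15.55

15.55


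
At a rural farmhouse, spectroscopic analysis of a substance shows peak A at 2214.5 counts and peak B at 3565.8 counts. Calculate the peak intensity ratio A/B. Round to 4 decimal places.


Spectral peak ratio:
Peak A = 2214.5 counts
Peak B = 3565.8 counts
Ratio = 2214.5 / 3565.8 = 0.6210

0.6210


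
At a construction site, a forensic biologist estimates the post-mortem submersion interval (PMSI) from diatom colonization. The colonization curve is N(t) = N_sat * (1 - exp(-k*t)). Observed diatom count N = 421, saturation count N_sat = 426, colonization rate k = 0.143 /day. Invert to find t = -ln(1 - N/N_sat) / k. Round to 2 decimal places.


PMSI from diatom colonization curve:
N / N_sat = 421 / 426 = 0.988263
1 - N/N_sat = 0.011737
ln(1 - N/N_sat) = -4.445009
t = -ln(1 - N/N_sat) / k = -(-4.445009) / 0.143 = 31.08 days

31.08


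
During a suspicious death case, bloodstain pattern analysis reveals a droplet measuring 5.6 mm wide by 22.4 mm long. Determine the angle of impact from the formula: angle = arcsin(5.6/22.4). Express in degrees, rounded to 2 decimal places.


Blood spatter impact angle calculation:
width / length = 5.6 / 22.4 = 0.25
angle = arcsin(0.25)
angle = 14.48 degrees

14.48
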